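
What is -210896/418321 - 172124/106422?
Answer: -47223528958/22259278731 ≈ -2.1215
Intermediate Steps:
-210896/418321 - 172124/106422 = -210896*1/418321 - 172124*1/106422 = -210896/418321 - 86062/53211 = -47223528958/22259278731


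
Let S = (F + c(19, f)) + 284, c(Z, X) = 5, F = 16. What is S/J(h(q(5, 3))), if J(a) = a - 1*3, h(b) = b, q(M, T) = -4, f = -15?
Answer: -305/7 ≈ -43.571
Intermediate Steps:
J(a) = -3 + a (J(a) = a - 3 = -3 + a)
S = 305 (S = (16 + 5) + 284 = 21 + 284 = 305)
S/J(h(q(5, 3))) = 305/(-3 - 4) = 305/(-7) = 305*(-1/7) = -305/7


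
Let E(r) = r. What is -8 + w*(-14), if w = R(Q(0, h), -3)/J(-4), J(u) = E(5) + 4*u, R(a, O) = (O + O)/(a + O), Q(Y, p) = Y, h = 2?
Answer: -60/11 ≈ -5.4545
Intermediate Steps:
R(a, O) = 2*O/(O + a) (R(a, O) = (2*O)/(O + a) = 2*O/(O + a))
J(u) = 5 + 4*u
w = -2/11 (w = (2*(-3)/(-3 + 0))/(5 + 4*(-4)) = (2*(-3)/(-3))/(5 - 16) = (2*(-3)*(-⅓))/(-11) = 2*(-1/11) = -2/11 ≈ -0.18182)
-8 + w*(-14) = -8 - 2/11*(-14) = -8 + 28/11 = -60/11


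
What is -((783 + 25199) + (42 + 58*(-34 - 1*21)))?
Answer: -22834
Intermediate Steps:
-((783 + 25199) + (42 + 58*(-34 - 1*21))) = -(25982 + (42 + 58*(-34 - 21))) = -(25982 + (42 + 58*(-55))) = -(25982 + (42 - 3190)) = -(25982 - 3148) = -1*22834 = -22834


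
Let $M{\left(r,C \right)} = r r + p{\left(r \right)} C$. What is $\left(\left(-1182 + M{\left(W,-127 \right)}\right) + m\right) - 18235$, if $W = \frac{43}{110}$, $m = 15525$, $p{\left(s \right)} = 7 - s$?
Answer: $- \frac{57247541}{12100} \approx -4731.2$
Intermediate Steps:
$W = \frac{43}{110}$ ($W = 43 \cdot \frac{1}{110} = \frac{43}{110} \approx 0.39091$)
$M{\left(r,C \right)} = r^{2} + C \left(7 - r\right)$ ($M{\left(r,C \right)} = r r + \left(7 - r\right) C = r^{2} + C \left(7 - r\right)$)
$\left(\left(-1182 + M{\left(W,-127 \right)}\right) + m\right) - 18235 = \left(\left(-1182 + \left(\left(\frac{43}{110}\right)^{2} - - 127 \left(-7 + \frac{43}{110}\right)\right)\right) + 15525\right) - 18235 = \left(\left(-1182 + \left(\frac{1849}{12100} - \left(-127\right) \left(- \frac{727}{110}\right)\right)\right) + 15525\right) - 18235 = \left(\left(-1182 + \left(\frac{1849}{12100} - \frac{92329}{110}\right)\right) + 15525\right) - 18235 = \left(\left(-1182 - \frac{10154341}{12100}\right) + 15525\right) - 18235 = \left(- \frac{24456541}{12100} + 15525\right) - 18235 = \frac{163395959}{12100} - 18235 = - \frac{57247541}{12100}$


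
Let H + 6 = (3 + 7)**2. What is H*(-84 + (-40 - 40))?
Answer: -15416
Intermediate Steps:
H = 94 (H = -6 + (3 + 7)**2 = -6 + 10**2 = -6 + 100 = 94)
H*(-84 + (-40 - 40)) = 94*(-84 + (-40 - 40)) = 94*(-84 - 80) = 94*(-164) = -15416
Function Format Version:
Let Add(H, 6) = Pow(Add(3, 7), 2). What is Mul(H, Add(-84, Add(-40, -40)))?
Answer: -15416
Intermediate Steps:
H = 94 (H = Add(-6, Pow(Add(3, 7), 2)) = Add(-6, Pow(10, 2)) = Add(-6, 100) = 94)
Mul(H, Add(-84, Add(-40, -40))) = Mul(94, Add(-84, Add(-40, -40))) = Mul(94, Add(-84, -80)) = Mul(94, -164) = -15416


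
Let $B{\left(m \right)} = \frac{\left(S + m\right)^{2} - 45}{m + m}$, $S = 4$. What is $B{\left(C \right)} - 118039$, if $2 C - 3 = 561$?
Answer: $- \frac{66492245}{564} \approx -1.1789 \cdot 10^{5}$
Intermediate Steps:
$C = 282$ ($C = \frac{3}{2} + \frac{1}{2} \cdot 561 = \frac{3}{2} + \frac{561}{2} = 282$)
$B{\left(m \right)} = \frac{-45 + \left(4 + m\right)^{2}}{2 m}$ ($B{\left(m \right)} = \frac{\left(4 + m\right)^{2} - 45}{m + m} = \frac{-45 + \left(4 + m\right)^{2}}{2 m}$)
$B{\left(C \right)} - 118039 = \frac{-45 + \left(4 + 282\right)^{2}}{2 \cdot 282} - 118039 = \frac{1}{2} \cdot \frac{1}{282} \left(-45 + 286^{2}\right) - 118039 = \frac{1}{2} \cdot \frac{1}{282} \left(-45 + 81796\right) - 118039 = \frac{1}{2} \cdot \frac{1}{282} \cdot 81751 - 118039 = \frac{81751}{564} - 118039 = - \frac{66492245}{564}$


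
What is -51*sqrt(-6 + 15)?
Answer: -153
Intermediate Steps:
-51*sqrt(-6 + 15) = -51*sqrt(9) = -51*3 = -153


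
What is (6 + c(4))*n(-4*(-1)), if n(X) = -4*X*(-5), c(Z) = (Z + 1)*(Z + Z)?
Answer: 3680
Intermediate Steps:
c(Z) = 2*Z*(1 + Z) (c(Z) = (1 + Z)*(2*Z) = 2*Z*(1 + Z))
n(X) = 20*X
(6 + c(4))*n(-4*(-1)) = (6 + 2*4*(1 + 4))*(20*(-4*(-1))) = (6 + 2*4*5)*(20*4) = (6 + 40)*80 = 46*80 = 3680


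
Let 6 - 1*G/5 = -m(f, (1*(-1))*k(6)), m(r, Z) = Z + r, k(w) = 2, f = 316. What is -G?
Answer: -1600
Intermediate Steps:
G = 1600 (G = 30 - (-5)*((1*(-1))*2 + 316) = 30 - (-5)*(-1*2 + 316) = 30 - (-5)*(-2 + 316) = 30 - (-5)*314 = 30 - 5*(-314) = 30 + 1570 = 1600)
-G = -1*1600 = -1600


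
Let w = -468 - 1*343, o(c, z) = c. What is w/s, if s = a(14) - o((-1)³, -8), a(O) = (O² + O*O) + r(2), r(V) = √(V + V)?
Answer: -811/395 ≈ -2.0532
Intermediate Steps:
r(V) = √2*√V (r(V) = √(2*V) = √2*√V)
a(O) = 2 + 2*O² (a(O) = (O² + O*O) + √2*√2 = (O² + O²) + 2 = 2*O² + 2 = 2 + 2*O²)
s = 395 (s = (2 + 2*14²) - 1*(-1)³ = (2 + 2*196) - 1*(-1) = (2 + 392) + 1 = 394 + 1 = 395)
w = -811 (w = -468 - 343 = -811)
w/s = -811/395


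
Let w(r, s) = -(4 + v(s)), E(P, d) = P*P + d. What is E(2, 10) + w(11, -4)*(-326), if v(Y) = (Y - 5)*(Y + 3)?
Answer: 4252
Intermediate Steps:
E(P, d) = d + P² (E(P, d) = P² + d = d + P²)
v(Y) = (-5 + Y)*(3 + Y)
w(r, s) = 11 - s² + 2*s (w(r, s) = -(4 + (-15 + s² - 2*s)) = -(-11 + s² - 2*s) = 11 - s² + 2*s)
E(2, 10) + w(11, -4)*(-326) = (10 + 2²) + (11 - 1*(-4)² + 2*(-4))*(-326) = (10 + 4) + (11 - 1*16 - 8)*(-326) = 14 + (11 - 16 - 8)*(-326) = 14 - 13*(-326) = 14 + 4238 = 4252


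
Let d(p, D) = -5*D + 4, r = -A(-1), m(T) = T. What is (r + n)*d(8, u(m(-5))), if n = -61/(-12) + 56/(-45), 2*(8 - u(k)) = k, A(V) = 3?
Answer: -14647/360 ≈ -40.686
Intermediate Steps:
r = -3 (r = -1*3 = -3)
u(k) = 8 - k/2
d(p, D) = 4 - 5*D
n = 691/180 (n = -61*(-1/12) + 56*(-1/45) = 61/12 - 56/45 = 691/180 ≈ 3.8389)
(r + n)*d(8, u(m(-5))) = (-3 + 691/180)*(4 - 5*(8 - ½*(-5))) = 151*(4 - 5*(8 + 5/2))/180 = 151*(4 - 5*21/2)/180 = 151*(4 - 105/2)/180 = (151/180)*(-97/2) = -14647/360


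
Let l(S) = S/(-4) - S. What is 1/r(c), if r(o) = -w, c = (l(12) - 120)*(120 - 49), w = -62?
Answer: 1/62 ≈ 0.016129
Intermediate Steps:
l(S) = -5*S/4 (l(S) = S*(-¼) - S = -S/4 - S = -5*S/4)
c = -9585 (c = (-5/4*12 - 120)*(120 - 49) = (-15 - 120)*71 = -135*71 = -9585)
r(o) = 62 (r(o) = -1*(-62) = 62)
1/r(c) = 1/62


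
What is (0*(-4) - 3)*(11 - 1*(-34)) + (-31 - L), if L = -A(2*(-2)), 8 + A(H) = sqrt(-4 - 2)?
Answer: -174 + I*sqrt(6) ≈ -174.0 + 2.4495*I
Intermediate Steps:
A(H) = -8 + I*sqrt(6) (A(H) = -8 + sqrt(-4 - 2) = -8 + sqrt(-6) = -8 + I*sqrt(6))
L = 8 - I*sqrt(6) (L = -(-8 + I*sqrt(6)) = 8 - I*sqrt(6) ≈ 8.0 - 2.4495*I)
(0*(-4) - 3)*(11 - 1*(-34)) + (-31 - L) = (0*(-4) - 3)*(11 - 1*(-34)) + (-31 - (8 - I*sqrt(6))) = (0 - 3)*(11 + 34) + (-31 + (-8 + I*sqrt(6))) = -3*45 + (-39 + I*sqrt(6)) = -135 + (-39 + I*sqrt(6)) = -174 + I*sqrt(6)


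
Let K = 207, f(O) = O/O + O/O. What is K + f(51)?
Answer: 209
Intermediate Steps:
f(O) = 2 (f(O) = 1 + 1 = 2)
K + f(51) = 207 + 2 = 209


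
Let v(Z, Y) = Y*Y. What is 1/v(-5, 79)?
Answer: 1/6241 ≈ 0.00016023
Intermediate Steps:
v(Z, Y) = Y²
1/v(-5, 79) = 1/(79²) = 1/6241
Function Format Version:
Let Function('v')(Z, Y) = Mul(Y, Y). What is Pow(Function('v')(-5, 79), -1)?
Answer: Rational(1, 6241) ≈ 0.00016023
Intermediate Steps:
Function('v')(Z, Y) = Pow(Y, 2)
Pow(Function('v')(-5, 79), -1) = Pow(Pow(79, 2), -1) = Pow(6241, -1) = Rational(1, 6241)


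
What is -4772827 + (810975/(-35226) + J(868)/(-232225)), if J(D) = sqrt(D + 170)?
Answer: -56042804959/11742 - sqrt(1038)/232225 ≈ -4.7728e+6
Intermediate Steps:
J(D) = sqrt(170 + D)
-4772827 + (810975/(-35226) + J(868)/(-232225)) = -4772827 + (810975/(-35226) + sqrt(170 + 868)/(-232225)) = -4772827 + (810975*(-1/35226) + sqrt(1038)*(-1/232225)) = -4772827 + (-270325/11742 - sqrt(1038)/232225) = -56042804959/11742 - sqrt(1038)/232225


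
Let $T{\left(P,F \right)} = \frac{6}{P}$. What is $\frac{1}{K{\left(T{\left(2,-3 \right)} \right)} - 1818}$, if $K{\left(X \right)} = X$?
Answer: $- \frac{1}{1815} \approx -0.00055096$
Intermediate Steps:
$\frac{1}{K{\left(T{\left(2,-3 \right)} \right)} - 1818} = \frac{1}{\frac{6}{2} - 1818} = \frac{1}{6 \cdot \frac{1}{2} - 1818} = \frac{1}{3 - 1818} = \frac{1}{-1815} = - \frac{1}{1815}$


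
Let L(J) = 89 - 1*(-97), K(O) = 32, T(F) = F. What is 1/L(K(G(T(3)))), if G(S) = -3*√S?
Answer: 1/186 ≈ 0.0053763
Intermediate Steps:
L(J) = 186 (L(J) = 89 + 97 = 186)
1/L(K(G(T(3)))) = 1/186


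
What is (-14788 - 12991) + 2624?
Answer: -25155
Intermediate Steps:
(-14788 - 12991) + 2624 = -27779 + 2624 = -25155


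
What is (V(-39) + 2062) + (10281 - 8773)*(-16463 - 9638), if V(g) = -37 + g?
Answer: -39358322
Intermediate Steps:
(V(-39) + 2062) + (10281 - 8773)*(-16463 - 9638) = ((-37 - 39) + 2062) + (10281 - 8773)*(-16463 - 9638) = (-76 + 2062) + 1508*(-26101) = 1986 - 39360308 = -39358322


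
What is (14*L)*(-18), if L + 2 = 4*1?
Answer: -504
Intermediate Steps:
L = 2 (L = -2 + 4*1 = -2 + 4 = 2)
(14*L)*(-18) = (14*2)*(-18) = 28*(-18) = -504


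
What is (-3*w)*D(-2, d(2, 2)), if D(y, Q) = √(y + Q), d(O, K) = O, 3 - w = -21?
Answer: 0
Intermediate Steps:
w = 24 (w = 3 - 1*(-21) = 3 + 21 = 24)
D(y, Q) = √(Q + y)
(-3*w)*D(-2, d(2, 2)) = (-3*24)*√(2 - 2) = -72*√0 = -72*0 = 0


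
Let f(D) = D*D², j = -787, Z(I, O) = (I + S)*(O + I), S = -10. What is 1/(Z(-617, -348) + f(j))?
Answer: -1/486838348 ≈ -2.0541e-9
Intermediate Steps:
Z(I, O) = (-10 + I)*(I + O) (Z(I, O) = (I - 10)*(O + I) = (-10 + I)*(I + O))
f(D) = D³
1/(Z(-617, -348) + f(j)) = 1/(((-617)² - 10*(-617) - 10*(-348) - 617*(-348)) + (-787)³) = 1/((380689 + 6170 + 3480 + 214716) - 487443403) = 1/(605055 - 487443403) = 1/(-486838348) = -1/486838348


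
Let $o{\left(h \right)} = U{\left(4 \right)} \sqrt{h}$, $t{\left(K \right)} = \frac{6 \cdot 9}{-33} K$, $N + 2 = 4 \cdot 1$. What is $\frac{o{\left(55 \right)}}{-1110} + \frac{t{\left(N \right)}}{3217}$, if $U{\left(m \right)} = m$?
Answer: $- \frac{36}{35387} - \frac{2 \sqrt{55}}{555} \approx -0.027742$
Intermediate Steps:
$N = 2$ ($N = -2 + 4 \cdot 1 = -2 + 4 = 2$)
$t{\left(K \right)} = - \frac{18 K}{11}$ ($t{\left(K \right)} = 54 \left(- \frac{1}{33}\right) K = - \frac{18 K}{11}$)
$o{\left(h \right)} = 4 \sqrt{h}$
$\frac{o{\left(55 \right)}}{-1110} + \frac{t{\left(N \right)}}{3217} = \frac{4 \sqrt{55}}{-1110} + \frac{\left(- \frac{18}{11}\right) 2}{3217} = 4 \sqrt{55} \left(- \frac{1}{1110}\right) - \frac{36}{35387} = - \frac{2 \sqrt{55}}{555} - \frac{36}{35387} = - \frac{36}{35387} - \frac{2 \sqrt{55}}{555}$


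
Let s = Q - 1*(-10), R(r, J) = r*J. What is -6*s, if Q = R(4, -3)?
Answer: 12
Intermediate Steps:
R(r, J) = J*r
Q = -12 (Q = -3*4 = -12)
s = -2 (s = -12 - 1*(-10) = -12 + 10 = -2)
-6*s = -6*(-2) = 12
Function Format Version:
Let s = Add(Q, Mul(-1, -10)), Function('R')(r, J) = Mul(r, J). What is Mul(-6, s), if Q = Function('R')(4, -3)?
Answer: 12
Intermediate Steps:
Function('R')(r, J) = Mul(J, r)
Q = -12 (Q = Mul(-3, 4) = -12)
s = -2 (s = Add(-12, Mul(-1, -10)) = Add(-12, 10) = -2)
Mul(-6, s) = Mul(-6, -2) = 12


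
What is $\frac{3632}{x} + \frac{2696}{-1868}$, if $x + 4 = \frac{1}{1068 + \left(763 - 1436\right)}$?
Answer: $- \frac{671041126}{737393} \approx -910.02$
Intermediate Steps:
$x = - \frac{1579}{395}$ ($x = -4 + \frac{1}{1068 + \left(763 - 1436\right)} = -4 + \frac{1}{1068 - 673} = -4 + \frac{1}{395} = - \frac{1579}{395} \approx -3.9975$)
$\frac{3632}{x} + \frac{2696}{-1868} = \frac{3632}{- \frac{1579}{395}} + \frac{2696}{-1868} = 3632 \left(- \frac{395}{1579}\right) + 2696 \left(- \frac{1}{1868}\right) = - \frac{1434640}{1579} - \frac{674}{467} = - \frac{671041126}{737393}$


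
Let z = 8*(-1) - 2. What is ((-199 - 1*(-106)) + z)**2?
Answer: 10609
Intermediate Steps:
z = -10 (z = -8 - 2 = -10)
((-199 - 1*(-106)) + z)**2 = ((-199 - 1*(-106)) - 10)**2 = ((-199 + 106) - 10)**2 = (-93 - 10)**2 = (-103)**2 = 10609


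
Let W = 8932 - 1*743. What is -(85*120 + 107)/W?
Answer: -10307/8189 ≈ -1.2586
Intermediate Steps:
W = 8189 (W = 8932 - 743 = 8189)
-(85*120 + 107)/W = -(85*120 + 107)/8189 = -(10200 + 107)/8189 = -10307/8189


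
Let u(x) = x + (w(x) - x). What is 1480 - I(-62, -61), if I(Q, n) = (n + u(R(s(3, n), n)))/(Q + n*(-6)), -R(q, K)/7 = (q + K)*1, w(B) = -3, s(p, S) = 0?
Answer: 28124/19 ≈ 1480.2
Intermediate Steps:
R(q, K) = -7*K - 7*q (R(q, K) = -7*(q + K) = -7*(K + q) = -7*K - 7*q)
u(x) = -3 (u(x) = x + (-3 - x) = -3)
I(Q, n) = (-3 + n)/(Q - 6*n) (I(Q, n) = (n - 3)/(Q + n*(-6)) = (-3 + n)/(Q - 6*n))
1480 - I(-62, -61) = 1480 - (-3 - 61)/(-62 - 6*(-61)) = 1480 - (-64)/(-62 + 366) = 1480 - (-64)/304 = 1480 - 1*(-4/19) = 1480 + 4/19 = 28124/19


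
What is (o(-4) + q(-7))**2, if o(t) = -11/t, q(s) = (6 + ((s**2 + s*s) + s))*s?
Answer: 7317025/16 ≈ 4.5731e+5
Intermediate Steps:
q(s) = s*(6 + s + 2*s**2) (q(s) = (6 + ((s**2 + s**2) + s))*s = (6 + (2*s**2 + s))*s = (6 + (s + 2*s**2))*s = (6 + s + 2*s**2)*s = s*(6 + s + 2*s**2))
(o(-4) + q(-7))**2 = (-11/(-4) - 7*(6 - 7 + 2*(-7)**2))**2 = (-11*(-1/4) - 7*(6 - 7 + 2*49))**2 = (11/4 - 7*(6 - 7 + 98))**2 = (11/4 - 7*97)**2 = (11/4 - 679)**2 = (-2705/4)**2 = 7317025/16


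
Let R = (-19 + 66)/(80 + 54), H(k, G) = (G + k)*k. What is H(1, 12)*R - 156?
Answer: -20293/134 ≈ -151.44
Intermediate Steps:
H(k, G) = k*(G + k)
R = 47/134 ≈ 0.35075
H(1, 12)*R - 156 = (1*(12 + 1))*(47/134) - 156 = (1*13)*(47/134) - 156 = 13*(47/134) - 156 = 611/134 - 156 = -20293/134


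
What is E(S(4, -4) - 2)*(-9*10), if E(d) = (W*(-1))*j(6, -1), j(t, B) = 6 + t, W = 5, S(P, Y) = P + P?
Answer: 5400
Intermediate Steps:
S(P, Y) = 2*P
E(d) = -60 (E(d) = (5*(-1))*(6 + 6) = -5*12 = -60)
E(S(4, -4) - 2)*(-9*10) = -(-540)*10 = -60*(-90) = 5400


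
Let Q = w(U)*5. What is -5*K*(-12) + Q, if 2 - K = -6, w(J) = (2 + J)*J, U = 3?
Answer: 555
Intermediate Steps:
w(J) = J*(2 + J)
K = 8 (K = 2 - 1*(-6) = 2 + 6 = 8)
Q = 75 (Q = (3*(2 + 3))*5 = (3*5)*5 = 15*5 = 75)
-5*K*(-12) + Q = -5*8*(-12) + 75 = -40*(-12) + 75 = 480 + 75 = 555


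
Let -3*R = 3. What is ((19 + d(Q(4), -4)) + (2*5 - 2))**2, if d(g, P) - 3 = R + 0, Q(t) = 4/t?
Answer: 841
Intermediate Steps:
R = -1 (R = -1/3*3 = -1)
d(g, P) = 2 (d(g, P) = 3 + (-1 + 0) = 3 - 1 = 2)
((19 + d(Q(4), -4)) + (2*5 - 2))**2 = ((19 + 2) + (2*5 - 2))**2 = (21 + (10 - 2))**2 = (21 + 8)**2 = 29**2 = 841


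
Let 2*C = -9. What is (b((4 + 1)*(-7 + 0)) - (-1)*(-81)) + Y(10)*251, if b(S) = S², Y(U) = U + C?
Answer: 5049/2 ≈ 2524.5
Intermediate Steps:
C = -9/2 (C = (½)*(-9) = -9/2 ≈ -4.5000)
Y(U) = -9/2 + U (Y(U) = U - 9/2 = -9/2 + U)
(b((4 + 1)*(-7 + 0)) - (-1)*(-81)) + Y(10)*251 = (((4 + 1)*(-7 + 0))² - (-1)*(-81)) + (-9/2 + 10)*251 = ((5*(-7))² - 1*81) + (11/2)*251 = ((-35)² - 81) + 2761/2 = (1225 - 81) + 2761/2 = 1144 + 2761/2 = 5049/2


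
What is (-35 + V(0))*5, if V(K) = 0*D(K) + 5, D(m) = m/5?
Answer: -150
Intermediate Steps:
D(m) = m/5 (D(m) = m*(⅕) = m/5)
V(K) = 5 (V(K) = 0*(K/5) + 5 = 0 + 5 = 5)
(-35 + V(0))*5 = (-35 + 5)*5 = -30*5 = -150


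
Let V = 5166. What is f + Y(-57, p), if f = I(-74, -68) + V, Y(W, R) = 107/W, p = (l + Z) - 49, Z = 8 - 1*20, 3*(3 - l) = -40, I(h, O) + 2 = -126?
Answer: 287059/57 ≈ 5036.1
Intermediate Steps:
I(h, O) = -128 (I(h, O) = -2 - 126 = -128)
l = 49/3 (l = 3 - ⅓*(-40) = 3 + 40/3 = 49/3 ≈ 16.333)
Z = -12 (Z = 8 - 20 = -12)
p = -134/3 (p = (49/3 - 12) - 49 = 13/3 - 49 = -134/3 ≈ -44.667)
f = 5038 (f = -128 + 5166 = 5038)
f + Y(-57, p) = 5038 + 107/(-57) = 5038 + 107*(-1/57) = 5038 - 107/57 = 287059/57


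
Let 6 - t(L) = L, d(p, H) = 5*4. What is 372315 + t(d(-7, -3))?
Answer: 372301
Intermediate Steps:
d(p, H) = 20
t(L) = 6 - L
372315 + t(d(-7, -3)) = 372315 + (6 - 1*20) = 372315 + (6 - 20) = 372315 - 14 = 372301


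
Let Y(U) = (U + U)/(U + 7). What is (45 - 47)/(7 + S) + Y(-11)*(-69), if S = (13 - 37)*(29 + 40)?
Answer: -1251587/3298 ≈ -379.50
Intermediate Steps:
S = -1656 (S = -24*69 = -1656)
Y(U) = 2*U/(7 + U) (Y(U) = (2*U)/(7 + U) = 2*U/(7 + U))
(45 - 47)/(7 + S) + Y(-11)*(-69) = (45 - 47)/(7 - 1656) + (2*(-11)/(7 - 11))*(-69) = -2/(-1649) + (2*(-11)/(-4))*(-69) = -2*(-1/1649) + (2*(-11)*(-¼))*(-69) = 2/1649 + (11/2)*(-69) = 2/1649 - 759/2 = -1251587/3298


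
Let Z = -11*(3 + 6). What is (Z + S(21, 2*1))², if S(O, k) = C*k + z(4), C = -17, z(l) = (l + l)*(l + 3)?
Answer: 5929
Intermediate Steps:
z(l) = 2*l*(3 + l) (z(l) = (2*l)*(3 + l) = 2*l*(3 + l))
S(O, k) = 56 - 17*k (S(O, k) = -17*k + 2*4*(3 + 4) = -17*k + 2*4*7 = -17*k + 56 = 56 - 17*k)
Z = -99 (Z = -11*9 = -99)
(Z + S(21, 2*1))² = (-99 + (56 - 34))² = (-99 + 22)² = (-77)² = 5929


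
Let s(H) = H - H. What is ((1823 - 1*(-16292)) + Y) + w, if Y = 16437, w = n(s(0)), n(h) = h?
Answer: 34552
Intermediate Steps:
s(H) = 0
w = 0
((1823 - 1*(-16292)) + Y) + w = ((1823 - 1*(-16292)) + 16437) + 0 = ((1823 + 16292) + 16437) + 0 = (18115 + 16437) + 0 = 34552 + 0 = 34552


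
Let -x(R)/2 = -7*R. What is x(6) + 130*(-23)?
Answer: -2906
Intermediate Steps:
x(R) = 14*R (x(R) = -(-14)*R = 14*R)
x(6) + 130*(-23) = 14*6 + 130*(-23) = 84 - 2990 = -2906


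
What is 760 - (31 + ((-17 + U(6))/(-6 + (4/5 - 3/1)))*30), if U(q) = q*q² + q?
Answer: 1479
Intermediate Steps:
U(q) = q + q³ (U(q) = q³ + q = q + q³)
760 - (31 + ((-17 + U(6))/(-6 + (4/5 - 3/1)))*30) = 760 - (31 + ((-17 + (6 + 6³))/(-6 + (4/5 - 3/1)))*30) = 760 - (31 + ((-17 + (6 + 216))/(-6 + (4*(⅕) - 3*1)))*30) = 760 - (31 + ((-17 + 222)/(-6 + (⅘ - 3)))*30) = 760 - (31 + (205/(-6 - 11/5))*30) = 760 - (31 + (205/(-41/5))*30) = 760 - (31 + (205*(-5/41))*30) = 760 - (31 - 25*30) = 760 - (31 - 750) = 760 - 1*(-719) = 760 + 719 = 1479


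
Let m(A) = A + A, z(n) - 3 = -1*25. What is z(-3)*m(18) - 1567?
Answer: -2359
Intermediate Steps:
z(n) = -22 (z(n) = 3 - 1*25 = 3 - 25 = -22)
m(A) = 2*A
z(-3)*m(18) - 1567 = -44*18 - 1567 = -22*36 - 1567 = -792 - 1567 = -2359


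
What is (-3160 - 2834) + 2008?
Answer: -3986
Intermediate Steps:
(-3160 - 2834) + 2008 = -5994 + 2008 = -3986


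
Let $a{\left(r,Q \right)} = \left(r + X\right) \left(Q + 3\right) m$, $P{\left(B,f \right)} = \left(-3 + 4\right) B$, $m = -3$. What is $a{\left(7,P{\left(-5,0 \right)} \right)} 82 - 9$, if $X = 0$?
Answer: $3435$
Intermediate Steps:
$P{\left(B,f \right)} = B$ ($P{\left(B,f \right)} = 1 B = B$)
$a{\left(r,Q \right)} = - 3 r \left(3 + Q\right)$ ($a{\left(r,Q \right)} = \left(r + 0\right) \left(Q + 3\right) \left(-3\right) = r \left(3 + Q\right) \left(-3\right) = - 3 r \left(3 + Q\right)$)
$a{\left(7,P{\left(-5,0 \right)} \right)} 82 - 9 = 3 \cdot 7 \left(-3 - -5\right) 82 - 9 = 3 \cdot 7 \left(-3 + 5\right) 82 - 9 = 3 \cdot 7 \cdot 2 \cdot 82 - 9 = 42 \cdot 82 - 9 = 3444 - 9 = 3435$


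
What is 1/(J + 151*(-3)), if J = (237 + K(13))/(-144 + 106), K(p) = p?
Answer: -19/8732 ≈ -0.0021759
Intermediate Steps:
J = -125/19 (J = (237 + 13)/(-144 + 106) = 250/(-38) = 250*(-1/38) = -125/19 ≈ -6.5789)
1/(J + 151*(-3)) = 1/(-125/19 + 151*(-3)) = 1/(-125/19 - 453) = 1/(-8732/19) = -19/8732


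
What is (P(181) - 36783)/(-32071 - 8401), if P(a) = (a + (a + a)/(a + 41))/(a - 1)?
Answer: 183726017/202157640 ≈ 0.90883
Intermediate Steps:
P(a) = (a + 2*a/(41 + a))/(-1 + a) (P(a) = (a + (2*a)/(41 + a))/(-1 + a) = (a + 2*a/(41 + a))/(-1 + a))
(P(181) - 36783)/(-32071 - 8401) = (181*(43 + 181)/(-41 + 181**2 + 40*181) - 36783)/(-32071 - 8401) = (181*224/(-41 + 32761 + 7240) - 36783)/(-40472) = (181*224/39960 - 36783)*(-1/40472) = (181*(1/39960)*224 - 36783)*(-1/40472) = (5068/4995 - 36783)*(-1/40472) = -183726017/4995*(-1/40472) = 183726017/202157640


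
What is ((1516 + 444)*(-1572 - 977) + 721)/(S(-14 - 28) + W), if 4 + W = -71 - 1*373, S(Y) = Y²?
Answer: -713617/188 ≈ -3795.8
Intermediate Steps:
W = -448 (W = -4 + (-71 - 1*373) = -4 + (-71 - 373) = -4 - 444 = -448)
((1516 + 444)*(-1572 - 977) + 721)/(S(-14 - 28) + W) = ((1516 + 444)*(-1572 - 977) + 721)/((-14 - 28)² - 448) = (1960*(-2549) + 721)/((-42)² - 448) = (-4996040 + 721)/(1764 - 448) = -4995319/1316 = -4995319*1/1316 = -713617/188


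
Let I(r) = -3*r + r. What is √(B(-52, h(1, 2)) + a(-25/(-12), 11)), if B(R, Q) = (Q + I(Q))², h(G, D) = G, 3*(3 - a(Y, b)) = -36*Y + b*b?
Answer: I*√102/3 ≈ 3.3665*I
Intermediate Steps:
a(Y, b) = 3 + 12*Y - b²/3 (a(Y, b) = 3 - (-36*Y + b*b)/3 = 3 - (-36*Y + b²)/3 = 3 - (b² - 36*Y)/3 = 3 + (12*Y - b²/3) = 3 + 12*Y - b²/3)
I(r) = -2*r
B(R, Q) = Q² (B(R, Q) = (Q - 2*Q)² = (-Q)² = Q²)
√(B(-52, h(1, 2)) + a(-25/(-12), 11)) = √(1² + (3 + 12*(-25/(-12)) - ⅓*11²)) = √(1 + (3 + 12*(-25*(-1/12)) - ⅓*121)) = √(1 + (3 + 12*(25/12) - 121/3)) = √(1 + (3 + 25 - 121/3)) = √(1 - 37/3) = √(-34/3) = I*√102/3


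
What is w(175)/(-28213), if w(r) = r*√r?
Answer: -875*√7/28213 ≈ -0.082056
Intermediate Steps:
w(r) = r^(3/2)
w(175)/(-28213) = 175^(3/2)/(-28213) = (875*√7)*(-1/28213) = -875*√7/28213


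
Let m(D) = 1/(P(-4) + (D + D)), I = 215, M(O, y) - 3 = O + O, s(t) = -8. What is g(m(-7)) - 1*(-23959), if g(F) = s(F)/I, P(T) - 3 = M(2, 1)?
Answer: 5151177/215 ≈ 23959.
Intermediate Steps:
M(O, y) = 3 + 2*O (M(O, y) = 3 + (O + O) = 3 + 2*O)
P(T) = 10 (P(T) = 3 + (3 + 2*2) = 3 + (3 + 4) = 3 + 7 = 10)
m(D) = 1/(10 + 2*D) (m(D) = 1/(10 + (D + D)) = 1/(10 + 2*D))
g(F) = -8/215
g(m(-7)) - 1*(-23959) = -8/215 - 1*(-23959) = -8/215 + 23959 = 5151177/215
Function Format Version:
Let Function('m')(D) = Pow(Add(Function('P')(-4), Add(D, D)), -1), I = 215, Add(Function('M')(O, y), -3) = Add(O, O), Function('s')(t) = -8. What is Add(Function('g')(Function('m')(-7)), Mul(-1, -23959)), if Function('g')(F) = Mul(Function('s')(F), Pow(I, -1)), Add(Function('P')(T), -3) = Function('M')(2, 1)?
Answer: Rational(5151177, 215) ≈ 23959.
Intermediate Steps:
Function('M')(O, y) = Add(3, Mul(2, O)) (Function('M')(O, y) = Add(3, Add(O, O)) = Add(3, Mul(2, O)))
Function('P')(T) = 10 (Function('P')(T) = Add(3, Add(3, Mul(2, 2))) = Add(3, Add(3, 4)) = Add(3, 7) = 10)
Function('m')(D) = Pow(Add(10, Mul(2, D)), -1) (Function('m')(D) = Pow(Add(10, Add(D, D)), -1) = Pow(Add(10, Mul(2, D)), -1))
Function('g')(F) = Rational(-8, 215) (Function('g')(F) = Mul(-8, Pow(215, -1)) = Mul(-8, Rational(1, 215)) = Rational(-8, 215))
Add(Function('g')(Function('m')(-7)), Mul(-1, -23959)) = Add(Rational(-8, 215), Mul(-1, -23959)) = Add(Rational(-8, 215), 23959) = Rational(5151177, 215)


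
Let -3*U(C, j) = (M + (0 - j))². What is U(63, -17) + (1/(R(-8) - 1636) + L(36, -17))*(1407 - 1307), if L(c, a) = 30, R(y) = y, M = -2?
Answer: 1202150/411 ≈ 2924.9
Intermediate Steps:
U(C, j) = -(-2 - j)²/3 (U(C, j) = -(-2 + (0 - j))²/3 = -(-2 - j)²/3)
U(63, -17) + (1/(R(-8) - 1636) + L(36, -17))*(1407 - 1307) = -(2 - 17)²/3 + (1/(-8 - 1636) + 30)*(1407 - 1307) = -⅓*(-15)² + (1/(-1644) + 30)*100 = -⅓*225 + (-1/1644 + 30)*100 = -75 + (49319/1644)*100 = -75 + 1232975/411 = 1202150/411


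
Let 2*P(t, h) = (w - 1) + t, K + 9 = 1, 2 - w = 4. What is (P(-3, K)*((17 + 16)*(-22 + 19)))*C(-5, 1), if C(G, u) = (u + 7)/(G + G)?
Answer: -1188/5 ≈ -237.60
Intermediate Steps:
w = -2 (w = 2 - 1*4 = 2 - 4 = -2)
K = -8 (K = -9 + 1 = -8)
C(G, u) = (7 + u)/(2*G) (C(G, u) = (7 + u)/((2*G)) = (7 + u)*(1/(2*G)) = (7 + u)/(2*G))
P(t, h) = -3/2 + t/2 (P(t, h) = ((-2 - 1) + t)/2 = (-3 + t)/2 = -3/2 + t/2)
(P(-3, K)*((17 + 16)*(-22 + 19)))*C(-5, 1) = ((-3/2 + (1/2)*(-3))*((17 + 16)*(-22 + 19)))*((1/2)*(7 + 1)/(-5)) = ((-3/2 - 3/2)*(33*(-3)))*((1/2)*(-1/5)*8) = -3*(-99)*(-4/5) = 297*(-4/5) = -1188/5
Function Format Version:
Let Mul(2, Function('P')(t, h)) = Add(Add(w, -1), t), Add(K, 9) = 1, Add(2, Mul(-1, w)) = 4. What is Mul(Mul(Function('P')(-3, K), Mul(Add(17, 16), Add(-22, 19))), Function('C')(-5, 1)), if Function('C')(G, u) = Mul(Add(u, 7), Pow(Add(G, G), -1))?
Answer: Rational(-1188, 5) ≈ -237.60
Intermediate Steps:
w = -2 (w = Add(2, Mul(-1, 4)) = Add(2, -4) = -2)
K = -8 (K = Add(-9, 1) = -8)
Function('C')(G, u) = Mul(Rational(1, 2), Pow(G, -1), Add(7, u)) (Function('C')(G, u) = Mul(Add(7, u), Pow(Mul(2, G), -1)) = Mul(Add(7, u), Mul(Rational(1, 2), Pow(G, -1))) = Mul(Rational(1, 2), Pow(G, -1), Add(7, u)))
Function('P')(t, h) = Add(Rational(-3, 2), Mul(Rational(1, 2), t)) (Function('P')(t, h) = Mul(Rational(1, 2), Add(Add(-2, -1), t)) = Mul(Rational(1, 2), Add(-3, t)) = Add(Rational(-3, 2), Mul(Rational(1, 2), t)))
Mul(Mul(Function('P')(-3, K), Mul(Add(17, 16), Add(-22, 19))), Function('C')(-5, 1)) = Mul(Mul(Add(Rational(-3, 2), Mul(Rational(1, 2), -3)), Mul(Add(17, 16), Add(-22, 19))), Mul(Rational(1, 2), Pow(-5, -1), Add(7, 1))) = Mul(Mul(Add(Rational(-3, 2), Rational(-3, 2)), Mul(33, -3)), Mul(Rational(1, 2), Rational(-1, 5), 8)) = Mul(Mul(-3, -99), Rational(-4, 5)) = Mul(297, Rational(-4, 5)) = Rational(-1188, 5)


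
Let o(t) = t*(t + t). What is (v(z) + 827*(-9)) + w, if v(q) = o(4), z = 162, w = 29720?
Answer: 22309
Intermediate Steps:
o(t) = 2*t² (o(t) = t*(2*t) = 2*t²)
v(q) = 32 (v(q) = 2*4² = 2*16 = 32)
(v(z) + 827*(-9)) + w = (32 + 827*(-9)) + 29720 = (32 - 7443) + 29720 = -7411 + 29720 = 22309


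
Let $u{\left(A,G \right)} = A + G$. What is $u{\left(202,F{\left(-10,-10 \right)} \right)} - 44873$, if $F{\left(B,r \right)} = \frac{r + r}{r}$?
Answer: $-44669$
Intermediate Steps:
$F{\left(B,r \right)} = 2$ ($F{\left(B,r \right)} = \frac{2 r}{r} = 2$)
$u{\left(202,F{\left(-10,-10 \right)} \right)} - 44873 = \left(202 + 2\right) - 44873 = 204 - 44873 = -44669$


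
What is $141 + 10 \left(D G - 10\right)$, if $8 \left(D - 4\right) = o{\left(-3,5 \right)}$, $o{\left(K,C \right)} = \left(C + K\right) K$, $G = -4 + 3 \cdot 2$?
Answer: $106$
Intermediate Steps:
$G = 2$ ($G = -4 + 6 = 2$)
$o{\left(K,C \right)} = K \left(C + K\right)$
$D = \frac{13}{4}$ ($D = 4 + \frac{\left(-3\right) \left(5 - 3\right)}{8} = 4 + \frac{\left(-3\right) 2}{8} = 4 + \frac{1}{8} \left(-6\right) = 4 - \frac{3}{4} = \frac{13}{4} \approx 3.25$)
$141 + 10 \left(D G - 10\right) = 141 + 10 \left(\frac{13}{4} \cdot 2 - 10\right) = 141 + 10 \left(\frac{13}{2} - 10\right) = 141 + 10 \left(- \frac{7}{2}\right) = 141 - 35 = 106$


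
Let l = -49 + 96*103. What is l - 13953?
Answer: -4114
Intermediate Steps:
l = 9839 (l = -49 + 9888 = 9839)
l - 13953 = 9839 - 13953 = -4114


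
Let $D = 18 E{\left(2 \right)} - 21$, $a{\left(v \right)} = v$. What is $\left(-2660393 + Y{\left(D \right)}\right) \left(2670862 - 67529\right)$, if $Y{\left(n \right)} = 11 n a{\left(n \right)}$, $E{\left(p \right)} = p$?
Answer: $-6919445640694$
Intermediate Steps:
$D = 15$ ($D = 18 \cdot 2 - 21 = 36 - 21 = 15$)
$Y{\left(n \right)} = 11 n^{2}$ ($Y{\left(n \right)} = 11 n n = 11 n^{2}$)
$\left(-2660393 + Y{\left(D \right)}\right) \left(2670862 - 67529\right) = \left(-2660393 + 11 \cdot 15^{2}\right) \left(2670862 - 67529\right) = \left(-2660393 + 11 \cdot 225\right) 2603333 = \left(-2660393 + 2475\right) 2603333 = \left(-2657918\right) 2603333 = -6919445640694$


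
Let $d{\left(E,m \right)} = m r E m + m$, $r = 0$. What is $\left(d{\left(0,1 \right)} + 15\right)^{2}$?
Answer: $256$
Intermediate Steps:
$d{\left(E,m \right)} = m$ ($d{\left(E,m \right)} = m 0 E m + m = 0 E m + m = 0 m + m = 0 + m = m$)
$\left(d{\left(0,1 \right)} + 15\right)^{2} = \left(1 + 15\right)^{2} = 16^{2} = 256$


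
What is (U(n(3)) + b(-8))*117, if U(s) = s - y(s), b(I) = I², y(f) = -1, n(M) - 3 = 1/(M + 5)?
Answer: 63765/8 ≈ 7970.6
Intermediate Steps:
n(M) = 3 + 1/(5 + M) (n(M) = 3 + 1/(M + 5) = 3 + 1/(5 + M))
U(s) = 1 + s (U(s) = s - 1*(-1) = s + 1 = 1 + s)
(U(n(3)) + b(-8))*117 = ((1 + (16 + 3*3)/(5 + 3)) + (-8)²)*117 = ((1 + (16 + 9)/8) + 64)*117 = ((1 + (⅛)*25) + 64)*117 = ((1 + 25/8) + 64)*117 = (33/8 + 64)*117 = (545/8)*117 = 63765/8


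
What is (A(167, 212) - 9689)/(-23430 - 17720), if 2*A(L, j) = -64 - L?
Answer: 19609/82300 ≈ 0.23826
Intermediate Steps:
A(L, j) = -32 - L/2 (A(L, j) = (-64 - L)/2 = -32 - L/2)
(A(167, 212) - 9689)/(-23430 - 17720) = ((-32 - ½*167) - 9689)/(-23430 - 17720) = ((-32 - 167/2) - 9689)/(-41150) = (-231/2 - 9689)*(-1/41150) = -19609/2*(-1/41150) = 19609/82300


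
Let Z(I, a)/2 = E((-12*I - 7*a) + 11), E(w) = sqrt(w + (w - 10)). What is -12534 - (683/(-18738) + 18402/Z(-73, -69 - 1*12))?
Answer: -234861409/18738 - 3067*sqrt(322)/322 ≈ -12705.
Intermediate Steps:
E(w) = sqrt(-10 + 2*w) (E(w) = sqrt(w + (-10 + w)) = sqrt(-10 + 2*w))
Z(I, a) = 2*sqrt(12 - 24*I - 14*a) (Z(I, a) = 2*sqrt(-10 + 2*((-12*I - 7*a) + 11)) = 2*sqrt(-10 + 2*(11 - 12*I - 7*a)) = 2*sqrt(-10 + (22 - 24*I - 14*a)) = 2*sqrt(12 - 24*I - 14*a))
-12534 - (683/(-18738) + 18402/Z(-73, -69 - 1*12)) = -12534 - (683/(-18738) + 18402/((2*sqrt(12 - 24*(-73) - 14*(-69 - 1*12))))) = -12534 - (683*(-1/18738) + 18402/((2*sqrt(12 + 1752 - 14*(-69 - 12))))) = -12534 - (-683/18738 + 18402/((2*sqrt(12 + 1752 - 14*(-81))))) = -12534 - (-683/18738 + 18402/((2*sqrt(12 + 1752 + 1134)))) = -12534 - (-683/18738 + 18402/((2*sqrt(2898)))) = -12534 - (-683/18738 + 18402/((2*(3*sqrt(322))))) = -12534 - (-683/18738 + 18402/((6*sqrt(322)))) = -12534 - (-683/18738 + 18402*(sqrt(322)/1932)) = -12534 - (-683/18738 + 3067*sqrt(322)/322) = -12534 + (683/18738 - 3067*sqrt(322)/322) = -234861409/18738 - 3067*sqrt(322)/322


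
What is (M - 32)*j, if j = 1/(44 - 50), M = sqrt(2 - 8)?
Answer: 16/3 - I*sqrt(6)/6 ≈ 5.3333 - 0.40825*I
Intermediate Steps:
M = I*sqrt(6) (M = sqrt(-6) = I*sqrt(6) ≈ 2.4495*I)
j = -1/6 (j = 1/(-6) = -1/6 ≈ -0.16667)
(M - 32)*j = (I*sqrt(6) - 32)*(-1/6) = (-32 + I*sqrt(6))*(-1/6) = 16/3 - I*sqrt(6)/6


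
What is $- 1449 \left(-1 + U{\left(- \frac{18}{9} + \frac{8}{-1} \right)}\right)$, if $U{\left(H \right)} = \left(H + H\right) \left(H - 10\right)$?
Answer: $-578151$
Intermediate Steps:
$U{\left(H \right)} = 2 H \left(-10 + H\right)$
$- 1449 \left(-1 + U{\left(- \frac{18}{9} + \frac{8}{-1} \right)}\right) = - 1449 \left(-1 + 2 \left(- \frac{18}{9} + \frac{8}{-1}\right) \left(-10 + \left(- \frac{18}{9} + \frac{8}{-1}\right)\right)\right) = - 1449 \left(-1 + 2 \left(\left(-18\right) \frac{1}{9} + 8 \left(-1\right)\right) \left(-10 + \left(\left(-18\right) \frac{1}{9} + 8 \left(-1\right)\right)\right)\right) = - 1449 \left(-1 + 2 \left(-2 - 8\right) \left(-10 - 10\right)\right) = - 1449 \left(-1 + 2 \left(-10\right) \left(-10 - 10\right)\right) = - 1449 \left(-1 + 2 \left(-10\right) \left(-20\right)\right) = - 1449 \left(-1 + 400\right) = \left(-1449\right) 399 = -578151$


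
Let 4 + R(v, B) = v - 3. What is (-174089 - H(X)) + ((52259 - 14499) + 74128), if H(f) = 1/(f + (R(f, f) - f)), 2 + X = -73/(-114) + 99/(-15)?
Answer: -530387357/8527 ≈ -62201.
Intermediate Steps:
R(v, B) = -7 + v (R(v, B) = -4 + (v - 3) = -4 + (-3 + v) = -7 + v)
X = -4537/570 (X = -2 + (-73/(-114) + 99/(-15)) = -2 + (-73*(-1/114) + 99*(-1/15)) = -2 + (73/114 - 33/5) = -2 - 3397/570 = -4537/570 ≈ -7.9596)
H(f) = 1/(-7 + f) (H(f) = 1/(f + ((-7 + f) - f)) = 1/(f - 7) = 1/(-7 + f))
(-174089 - H(X)) + ((52259 - 14499) + 74128) = (-174089 - 1/(-7 - 4537/570)) + ((52259 - 14499) + 74128) = (-174089 - 1/(-8527/570)) + (37760 + 74128) = (-174089 - 1*(-570/8527)) + 111888 = (-174089 + 570/8527) + 111888 = -1484456333/8527 + 111888 = -530387357/8527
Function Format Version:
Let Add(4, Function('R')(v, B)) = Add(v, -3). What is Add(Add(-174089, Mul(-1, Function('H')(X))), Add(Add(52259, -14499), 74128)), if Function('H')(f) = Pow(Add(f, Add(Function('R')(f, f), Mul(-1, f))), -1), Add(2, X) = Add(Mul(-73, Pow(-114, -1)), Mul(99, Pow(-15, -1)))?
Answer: Rational(-530387357, 8527) ≈ -62201.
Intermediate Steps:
Function('R')(v, B) = Add(-7, v) (Function('R')(v, B) = Add(-4, Add(v, -3)) = Add(-4, Add(-3, v)) = Add(-7, v))
X = Rational(-4537, 570) (X = Add(-2, Add(Mul(-73, Pow(-114, -1)), Mul(99, Pow(-15, -1)))) = Add(-2, Add(Mul(-73, Rational(-1, 114)), Mul(99, Rational(-1, 15)))) = Add(-2, Add(Rational(73, 114), Rational(-33, 5))) = Add(-2, Rational(-3397, 570)) = Rational(-4537, 570) ≈ -7.9596)
Function('H')(f) = Pow(Add(-7, f), -1) (Function('H')(f) = Pow(Add(f, Add(Add(-7, f), Mul(-1, f))), -1) = Pow(Add(f, -7), -1) = Pow(Add(-7, f), -1))
Add(Add(-174089, Mul(-1, Function('H')(X))), Add(Add(52259, -14499), 74128)) = Add(Add(-174089, Mul(-1, Pow(Add(-7, Rational(-4537, 570)), -1))), Add(Add(52259, -14499), 74128)) = Add(Add(-174089, Mul(-1, Pow(Rational(-8527, 570), -1))), Add(37760, 74128)) = Add(Add(-174089, Mul(-1, Rational(-570, 8527))), 111888) = Add(Add(-174089, Rational(570, 8527)), 111888) = Add(Rational(-1484456333, 8527), 111888) = Rational(-530387357, 8527)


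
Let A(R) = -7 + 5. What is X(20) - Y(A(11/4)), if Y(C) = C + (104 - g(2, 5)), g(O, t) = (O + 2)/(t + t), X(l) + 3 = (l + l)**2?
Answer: 7477/5 ≈ 1495.4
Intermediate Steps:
X(l) = -3 + 4*l**2 (X(l) = -3 + (l + l)**2 = -3 + (2*l)**2 = -3 + 4*l**2)
g(O, t) = (2 + O)/(2*t) (g(O, t) = (2 + O)/((2*t)) = (2 + O)*(1/(2*t)) = (2 + O)/(2*t))
A(R) = -2
Y(C) = 518/5 + C (Y(C) = C + (104 - (2 + 2)/(2*5)) = C + (104 - 4/(2*5)) = C + (104 - 1*2/5) = C + (104 - 2/5) = C + 518/5 = 518/5 + C)
X(20) - Y(A(11/4)) = (-3 + 4*20**2) - (518/5 - 2) = (-3 + 4*400) - 1*508/5 = (-3 + 1600) - 508/5 = 1597 - 508/5 = 7477/5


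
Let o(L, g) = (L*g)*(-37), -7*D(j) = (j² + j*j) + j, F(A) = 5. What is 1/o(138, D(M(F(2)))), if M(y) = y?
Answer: 7/280830 ≈ 2.4926e-5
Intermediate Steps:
D(j) = -2*j²/7 - j/7 (D(j) = -((j² + j*j) + j)/7 = -((j² + j²) + j)/7 = -(2*j² + j)/7 = -(j + 2*j²)/7 = -2*j²/7 - j/7)
o(L, g) = -37*L*g
1/o(138, D(M(F(2)))) = 1/(-37*138*(-⅐*5*(1 + 2*5))) = 1/(-37*138*(-⅐*5*(1 + 10))) = 1/(-37*138*(-⅐*5*11)) = 1/(-37*138*(-55/7)) = 1/(280830/7) = 7/280830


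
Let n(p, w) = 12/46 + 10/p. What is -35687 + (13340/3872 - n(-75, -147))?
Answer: -11916922537/333960 ≈ -35684.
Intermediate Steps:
n(p, w) = 6/23 + 10/p (n(p, w) = 12*(1/46) + 10/p = 6/23 + 10/p)
-35687 + (13340/3872 - n(-75, -147)) = -35687 + (13340/3872 - (6/23 + 10/(-75))) = -35687 + (13340*(1/3872) - (6/23 + 10*(-1/75))) = -35687 + (3335/968 - (6/23 - 2/15)) = -35687 + (3335/968 - 1*44/345) = -35687 + (3335/968 - 44/345) = -35687 + 1107983/333960 = -11916922537/333960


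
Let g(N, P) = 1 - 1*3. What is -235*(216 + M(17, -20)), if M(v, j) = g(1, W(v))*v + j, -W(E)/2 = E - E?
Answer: -38070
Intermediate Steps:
W(E) = 0 (W(E) = -2*(E - E) = -2*0 = 0)
g(N, P) = -2 (g(N, P) = 1 - 3 = -2)
M(v, j) = j - 2*v (M(v, j) = -2*v + j = j - 2*v)
-235*(216 + M(17, -20)) = -235*(216 + (-20 - 2*17)) = -235*(216 + (-20 - 34)) = -235*(216 - 54) = -235*162 = -38070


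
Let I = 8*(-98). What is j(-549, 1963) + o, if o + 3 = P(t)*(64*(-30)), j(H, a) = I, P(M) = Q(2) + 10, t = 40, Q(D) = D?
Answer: -23827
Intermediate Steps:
P(M) = 12 (P(M) = 2 + 10 = 12)
I = -784
j(H, a) = -784
o = -23043 (o = -3 + 12*(64*(-30)) = -3 + 12*(-1920) = -3 - 23040 = -23043)
j(-549, 1963) + o = -784 - 23043 = -23827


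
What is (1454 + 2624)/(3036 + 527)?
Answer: 4078/3563 ≈ 1.1445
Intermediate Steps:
(1454 + 2624)/(3036 + 527) = 4078/3563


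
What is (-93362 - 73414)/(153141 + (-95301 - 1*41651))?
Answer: -166776/16189 ≈ -10.302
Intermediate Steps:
(-93362 - 73414)/(153141 + (-95301 - 1*41651)) = -166776/(153141 + (-95301 - 41651)) = -166776/(153141 - 136952) = -166776/16189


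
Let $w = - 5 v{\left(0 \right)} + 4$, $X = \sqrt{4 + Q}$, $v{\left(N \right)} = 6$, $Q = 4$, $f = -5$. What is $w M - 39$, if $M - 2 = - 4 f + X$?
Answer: $-611 - 52 \sqrt{2} \approx -684.54$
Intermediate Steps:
$X = 2 \sqrt{2}$ ($X = \sqrt{4 + 4} = \sqrt{8} = 2 \sqrt{2} \approx 2.8284$)
$w = -26$ ($w = \left(-5\right) 6 + 4 = -30 + 4 = -26$)
$M = 22 + 2 \sqrt{2}$ ($M = 2 + \left(\left(-4\right) \left(-5\right) + 2 \sqrt{2}\right) = 2 + \left(20 + 2 \sqrt{2}\right) = 22 + 2 \sqrt{2} \approx 24.828$)
$w M - 39 = - 26 \left(22 + 2 \sqrt{2}\right) - 39 = \left(-572 - 52 \sqrt{2}\right) - 39 = -611 - 52 \sqrt{2}$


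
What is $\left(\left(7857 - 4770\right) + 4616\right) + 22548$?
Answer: $30251$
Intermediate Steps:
$\left(\left(7857 - 4770\right) + 4616\right) + 22548 = \left(3087 + 4616\right) + 22548 = 7703 + 22548 = 30251$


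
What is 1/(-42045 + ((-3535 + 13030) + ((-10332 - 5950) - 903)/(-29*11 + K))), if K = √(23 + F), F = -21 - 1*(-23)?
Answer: -314/10203515 ≈ -3.0774e-5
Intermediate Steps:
F = 2 (F = -21 + 23 = 2)
K = 5 (K = √(23 + 2) = √25 = 5)
1/(-42045 + ((-3535 + 13030) + ((-10332 - 5950) - 903)/(-29*11 + K))) = 1/(-42045 + ((-3535 + 13030) + ((-10332 - 5950) - 903)/(-29*11 + 5))) = 1/(-42045 + (9495 + (-16282 - 903)/(-319 + 5))) = 1/(-42045 + (9495 - 17185/(-314))) = 1/(-42045 + (9495 - 17185*(-1/314))) = 1/(-42045 + (9495 + 17185/314)) = 1/(-42045 + 2998615/314) = 1/(-10203515/314) = -314/10203515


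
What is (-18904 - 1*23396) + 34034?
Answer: -8266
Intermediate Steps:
(-18904 - 1*23396) + 34034 = (-18904 - 23396) + 34034 = -42300 + 34034 = -8266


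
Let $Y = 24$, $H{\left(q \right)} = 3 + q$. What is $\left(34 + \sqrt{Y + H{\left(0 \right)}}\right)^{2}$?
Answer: $1183 + 204 \sqrt{3} \approx 1536.3$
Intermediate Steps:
$\left(34 + \sqrt{Y + H{\left(0 \right)}}\right)^{2} = \left(34 + \sqrt{24 + \left(3 + 0\right)}\right)^{2} = \left(34 + \sqrt{24 + 3}\right)^{2} = \left(34 + \sqrt{27}\right)^{2} = \left(34 + 3 \sqrt{3}\right)^{2}$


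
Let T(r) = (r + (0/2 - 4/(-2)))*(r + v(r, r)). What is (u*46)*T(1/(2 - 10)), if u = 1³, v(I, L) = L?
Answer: -345/16 ≈ -21.563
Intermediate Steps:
u = 1
T(r) = 2*r*(2 + r) (T(r) = (r + (0/2 - 4/(-2)))*(r + r) = (r + (0*(½) - 4*(-½)))*(2*r) = (r + (0 + 2))*(2*r) = (r + 2)*(2*r) = (2 + r)*(2*r) = 2*r*(2 + r))
(u*46)*T(1/(2 - 10)) = (1*46)*(2*(2 + 1/(2 - 10))/(2 - 10)) = 46*(2*(2 + 1/(-8))/(-8)) = 46*(2*(-⅛)*(2 - ⅛)) = 46*(2*(-⅛)*(15/8)) = 46*(-15/32) = -345/16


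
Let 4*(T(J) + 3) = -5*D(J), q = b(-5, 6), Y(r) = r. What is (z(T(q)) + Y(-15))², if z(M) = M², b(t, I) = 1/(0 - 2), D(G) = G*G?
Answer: 1062961/65536 ≈ 16.219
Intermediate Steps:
D(G) = G²
b(t, I) = -½ (b(t, I) = 1/(-2) = -½)
q = -½ ≈ -0.50000
T(J) = -3 - 5*J²/4 (T(J) = -3 + (-5*J²)/4 = -3 - 5*J²/4)
(z(T(q)) + Y(-15))² = ((-3 - 5*(-½)²/4)² - 15)² = ((-3 - 5/4*¼)² - 15)² = ((-3 - 5/16)² - 15)² = ((-53/16)² - 15)² = (2809/256 - 15)² = (-1031/256)² = 1062961/65536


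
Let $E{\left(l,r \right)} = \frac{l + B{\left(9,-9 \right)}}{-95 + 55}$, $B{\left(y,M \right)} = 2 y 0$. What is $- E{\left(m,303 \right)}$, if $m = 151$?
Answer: $\frac{151}{40} \approx 3.775$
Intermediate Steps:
$B{\left(y,M \right)} = 0$
$E{\left(l,r \right)} = - \frac{l}{40}$ ($E{\left(l,r \right)} = \frac{l + 0}{-95 + 55} = \frac{l}{-40} = l \left(- \frac{1}{40}\right) = - \frac{l}{40}$)
$- E{\left(m,303 \right)} = - \frac{\left(-1\right) 151}{40} = \left(-1\right) \left(- \frac{151}{40}\right) = \frac{151}{40}$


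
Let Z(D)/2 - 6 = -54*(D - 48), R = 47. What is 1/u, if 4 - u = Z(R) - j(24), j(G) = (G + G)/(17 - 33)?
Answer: -1/119 ≈ -0.0084034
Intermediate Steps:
j(G) = -G/8 (j(G) = (2*G)/(-16) = (2*G)*(-1/16) = -G/8)
Z(D) = 5196 - 108*D (Z(D) = 12 + 2*(-54*(D - 48)) = 12 + 2*(-54*(-48 + D)) = 12 + 2*(2592 - 54*D) = 12 + (5184 - 108*D) = 5196 - 108*D)
u = -119 (u = 4 - ((5196 - 108*47) - (-1)*24/8) = 4 - ((5196 - 5076) - 1*(-3)) = 4 - (120 + 3) = 4 - 1*123 = 4 - 123 = -119)
1/u = 1/(-119) = -1/119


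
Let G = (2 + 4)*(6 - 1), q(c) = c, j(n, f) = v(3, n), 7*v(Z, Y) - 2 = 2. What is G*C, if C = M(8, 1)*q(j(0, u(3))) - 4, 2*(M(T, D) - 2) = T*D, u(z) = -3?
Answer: -120/7 ≈ -17.143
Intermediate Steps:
v(Z, Y) = 4/7 (v(Z, Y) = 2/7 + (⅐)*2 = 2/7 + 2/7 = 4/7)
j(n, f) = 4/7
G = 30 (G = 6*5 = 30)
M(T, D) = 2 + D*T/2 (M(T, D) = 2 + (T*D)/2 = 2 + (D*T)/2 = 2 + D*T/2)
C = -4/7 (C = (2 + (½)*1*8)*(4/7) - 4 = (2 + 4)*(4/7) - 4 = 6*(4/7) - 4 = 24/7 - 4 = -4/7 ≈ -0.57143)
G*C = 30*(-4/7) = -120/7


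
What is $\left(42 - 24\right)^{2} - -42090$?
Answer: $42414$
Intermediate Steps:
$\left(42 - 24\right)^{2} - -42090 = 18^{2} + 42090 = 324 + 42090 = 42414$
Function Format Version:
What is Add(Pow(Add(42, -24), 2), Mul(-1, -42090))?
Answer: 42414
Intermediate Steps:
Add(Pow(Add(42, -24), 2), Mul(-1, -42090)) = Add(Pow(18, 2), 42090) = Add(324, 42090) = 42414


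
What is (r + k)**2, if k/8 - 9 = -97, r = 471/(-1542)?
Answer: 131053412169/264196 ≈ 4.9605e+5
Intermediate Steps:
r = -157/514 (r = 471*(-1/1542) = -157/514 ≈ -0.30545)
k = -704 (k = 72 + 8*(-97) = 72 - 776 = -704)
(r + k)**2 = (-157/514 - 704)**2 = (-362013/514)**2 = 131053412169/264196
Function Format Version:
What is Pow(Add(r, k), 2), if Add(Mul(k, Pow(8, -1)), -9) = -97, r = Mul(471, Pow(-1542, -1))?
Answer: Rational(131053412169, 264196) ≈ 4.9605e+5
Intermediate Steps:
r = Rational(-157, 514) (r = Mul(471, Rational(-1, 1542)) = Rational(-157, 514) ≈ -0.30545)
k = -704 (k = Add(72, Mul(8, -97)) = Add(72, -776) = -704)
Pow(Add(r, k), 2) = Pow(Add(Rational(-157, 514), -704), 2) = Pow(Rational(-362013, 514), 2) = Rational(131053412169, 264196)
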